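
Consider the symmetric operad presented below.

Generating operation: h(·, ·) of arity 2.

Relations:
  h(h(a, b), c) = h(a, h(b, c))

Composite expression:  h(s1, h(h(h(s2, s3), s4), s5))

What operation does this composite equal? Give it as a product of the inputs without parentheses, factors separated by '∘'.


s1 ∘ s2 ∘ s3 ∘ s4 ∘ s5

The h-tree's shape is irrelevant; the s-reading-order decides.
h(s2, s3) reduces to s2 ∘ s3
h(h(s2, s3), s4) reduces to s2 ∘ s3 ∘ s4
h(h(h(s2, s3), s4), s5) reduces to s2 ∘ s3 ∘ s4 ∘ s5
h(s1, h(h(h(s2, s3), s4), s5)) reduces to s1 ∘ s2 ∘ s3 ∘ s4 ∘ s5


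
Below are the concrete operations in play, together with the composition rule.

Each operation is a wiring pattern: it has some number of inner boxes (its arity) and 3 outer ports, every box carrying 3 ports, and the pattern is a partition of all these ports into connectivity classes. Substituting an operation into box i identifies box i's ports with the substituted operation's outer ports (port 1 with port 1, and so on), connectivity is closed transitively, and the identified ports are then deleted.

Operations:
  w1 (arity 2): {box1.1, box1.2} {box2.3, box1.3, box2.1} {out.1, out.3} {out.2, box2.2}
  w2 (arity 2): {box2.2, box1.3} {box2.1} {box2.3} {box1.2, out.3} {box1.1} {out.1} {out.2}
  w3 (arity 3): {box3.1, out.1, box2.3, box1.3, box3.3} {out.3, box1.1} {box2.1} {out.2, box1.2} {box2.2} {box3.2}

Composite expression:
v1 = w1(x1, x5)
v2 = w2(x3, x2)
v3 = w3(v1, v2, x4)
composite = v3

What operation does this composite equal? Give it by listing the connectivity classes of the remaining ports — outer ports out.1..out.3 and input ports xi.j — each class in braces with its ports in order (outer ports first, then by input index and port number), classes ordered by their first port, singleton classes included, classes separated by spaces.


{out.1, out.3, x3.2, x4.1, x4.3} {out.2, x5.2} {x1.1, x1.2} {x1.3, x5.1, x5.3} {x2.1} {x2.2, x3.3} {x2.3} {x3.1} {x4.2}

After gluing at w3, chains via deleted ports link the x-ports.
after w1, the pattern on (x1, x5) reads {out.1, out.3} {out.2, x5.2} {x1.1, x1.2} {x1.3, x5.1, x5.3} (out.j = its outer ports)
after w2, the pattern on (x3, x2) reads {out.1} {out.2} {out.3, x3.2} {x2.1} {x2.2, x3.3} {x2.3} {x3.1} (out.j = its outer ports)
after w3, the pattern on (x1, x5, x3, x2, x4) reads {out.1, out.3, x3.2, x4.1, x4.3} {out.2, x5.2} {x1.1, x1.2} {x1.3, x5.1, x5.3} {x2.1} {x2.2, x3.3} {x2.3} {x3.1} {x4.2} (out.j = its outer ports)


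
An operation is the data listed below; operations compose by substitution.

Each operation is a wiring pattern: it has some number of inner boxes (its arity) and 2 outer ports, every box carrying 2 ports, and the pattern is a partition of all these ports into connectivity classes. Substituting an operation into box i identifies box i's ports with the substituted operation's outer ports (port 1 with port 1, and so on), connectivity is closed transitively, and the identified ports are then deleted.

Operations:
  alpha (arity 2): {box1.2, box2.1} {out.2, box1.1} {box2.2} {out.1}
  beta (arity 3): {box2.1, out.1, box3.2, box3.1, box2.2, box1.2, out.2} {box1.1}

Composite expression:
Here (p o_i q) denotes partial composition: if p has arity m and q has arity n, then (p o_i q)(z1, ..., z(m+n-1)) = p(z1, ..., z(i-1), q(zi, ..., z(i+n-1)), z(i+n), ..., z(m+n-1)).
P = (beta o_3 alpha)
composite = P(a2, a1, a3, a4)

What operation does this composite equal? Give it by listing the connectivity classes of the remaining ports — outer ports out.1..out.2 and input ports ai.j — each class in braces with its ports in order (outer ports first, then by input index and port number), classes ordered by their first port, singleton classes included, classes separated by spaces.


After gluing at beta, chains via deleted ports link the a-ports.
composing alpha on (a3, a4), with out.j its own outer ports: {out.1} {out.2, a3.1} {a3.2, a4.1} {a4.2}
composing beta on (a2, a1, a3, a4), with out.j its own outer ports: {out.1, out.2, a1.1, a1.2, a2.2, a3.1} {a2.1} {a3.2, a4.1} {a4.2}

{out.1, out.2, a1.1, a1.2, a2.2, a3.1} {a2.1} {a3.2, a4.1} {a4.2}


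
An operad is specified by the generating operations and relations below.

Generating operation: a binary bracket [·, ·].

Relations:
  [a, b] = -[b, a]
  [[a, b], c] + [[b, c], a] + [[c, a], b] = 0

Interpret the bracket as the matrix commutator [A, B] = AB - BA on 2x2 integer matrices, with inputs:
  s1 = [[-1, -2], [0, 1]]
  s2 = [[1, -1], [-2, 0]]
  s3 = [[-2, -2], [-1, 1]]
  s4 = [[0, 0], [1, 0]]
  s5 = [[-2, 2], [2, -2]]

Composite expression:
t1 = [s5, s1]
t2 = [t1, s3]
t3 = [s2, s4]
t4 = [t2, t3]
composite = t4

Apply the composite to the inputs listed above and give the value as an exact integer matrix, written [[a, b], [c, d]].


[[4, -8], [-64, -4]]


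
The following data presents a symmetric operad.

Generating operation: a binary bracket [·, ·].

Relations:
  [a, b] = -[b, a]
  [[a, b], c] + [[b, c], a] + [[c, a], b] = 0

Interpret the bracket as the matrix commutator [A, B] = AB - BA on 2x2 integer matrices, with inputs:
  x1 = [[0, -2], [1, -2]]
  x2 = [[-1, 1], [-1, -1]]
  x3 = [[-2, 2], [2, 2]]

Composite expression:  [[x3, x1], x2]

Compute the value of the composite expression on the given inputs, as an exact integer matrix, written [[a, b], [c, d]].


[[-12, 12], [12, 12]]

[x3, x1] = [[6, 4], [8, -6]]
[[x3, x1], x2] = [[-12, 12], [12, 12]]


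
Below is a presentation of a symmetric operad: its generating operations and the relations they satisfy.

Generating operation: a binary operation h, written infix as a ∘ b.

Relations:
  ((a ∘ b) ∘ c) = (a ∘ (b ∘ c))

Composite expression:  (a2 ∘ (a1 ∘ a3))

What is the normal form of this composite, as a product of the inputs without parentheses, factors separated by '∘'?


a2 ∘ a1 ∘ a3

Key point: h is associative — brackets drop, the a-order remains.
(a1 ∘ a3) collapses to a1 ∘ a3
(a2 ∘ (a1 ∘ a3)) collapses to a2 ∘ a1 ∘ a3


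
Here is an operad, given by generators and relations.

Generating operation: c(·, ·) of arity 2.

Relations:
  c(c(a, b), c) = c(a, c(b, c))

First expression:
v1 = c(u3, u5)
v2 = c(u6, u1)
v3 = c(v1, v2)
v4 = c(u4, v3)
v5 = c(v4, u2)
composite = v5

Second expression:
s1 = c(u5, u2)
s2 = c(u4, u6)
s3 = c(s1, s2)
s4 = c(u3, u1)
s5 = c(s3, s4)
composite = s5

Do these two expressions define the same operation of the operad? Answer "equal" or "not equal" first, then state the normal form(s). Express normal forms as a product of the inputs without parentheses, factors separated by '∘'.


Normal form of the first expression: u4 ∘ u3 ∘ u5 ∘ u6 ∘ u1 ∘ u2
Normal form of the second expression: u5 ∘ u2 ∘ u4 ∘ u6 ∘ u3 ∘ u1
The forms do not match — not equal.

not equal: they reduce to u4 ∘ u3 ∘ u5 ∘ u6 ∘ u1 ∘ u2 and u5 ∘ u2 ∘ u4 ∘ u6 ∘ u3 ∘ u1


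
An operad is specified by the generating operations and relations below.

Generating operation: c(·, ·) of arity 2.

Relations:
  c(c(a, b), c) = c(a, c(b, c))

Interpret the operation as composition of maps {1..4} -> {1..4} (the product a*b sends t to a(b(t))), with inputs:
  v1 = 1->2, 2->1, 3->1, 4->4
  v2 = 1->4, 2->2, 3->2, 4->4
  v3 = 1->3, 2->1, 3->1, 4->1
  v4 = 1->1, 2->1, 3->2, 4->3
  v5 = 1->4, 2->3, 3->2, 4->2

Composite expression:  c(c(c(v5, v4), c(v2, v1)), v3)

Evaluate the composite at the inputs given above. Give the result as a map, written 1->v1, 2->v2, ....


1->2, 2->4, 3->4, 4->4

c(v5, v4) = 1->4, 2->4, 3->3, 4->2
c(v2, v1) = 1->2, 2->4, 3->4, 4->4
c(c(v5, v4), c(v2, v1)) = 1->4, 2->2, 3->2, 4->2
c(c(c(v5, v4), c(v2, v1)), v3) = 1->2, 2->4, 3->4, 4->4


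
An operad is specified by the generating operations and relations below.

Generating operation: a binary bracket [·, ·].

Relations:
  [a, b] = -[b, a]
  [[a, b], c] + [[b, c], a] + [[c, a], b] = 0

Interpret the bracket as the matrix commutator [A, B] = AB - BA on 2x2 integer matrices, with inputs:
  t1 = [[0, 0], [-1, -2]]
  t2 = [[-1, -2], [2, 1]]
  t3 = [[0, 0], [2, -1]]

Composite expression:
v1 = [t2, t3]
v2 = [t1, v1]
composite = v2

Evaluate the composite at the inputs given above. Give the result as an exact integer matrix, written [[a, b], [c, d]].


[[2, 4], [-4, -2]]

[t2, t3] = [[-4, 2], [6, 4]]
[t1, [t2, t3]] = [[2, 4], [-4, -2]]


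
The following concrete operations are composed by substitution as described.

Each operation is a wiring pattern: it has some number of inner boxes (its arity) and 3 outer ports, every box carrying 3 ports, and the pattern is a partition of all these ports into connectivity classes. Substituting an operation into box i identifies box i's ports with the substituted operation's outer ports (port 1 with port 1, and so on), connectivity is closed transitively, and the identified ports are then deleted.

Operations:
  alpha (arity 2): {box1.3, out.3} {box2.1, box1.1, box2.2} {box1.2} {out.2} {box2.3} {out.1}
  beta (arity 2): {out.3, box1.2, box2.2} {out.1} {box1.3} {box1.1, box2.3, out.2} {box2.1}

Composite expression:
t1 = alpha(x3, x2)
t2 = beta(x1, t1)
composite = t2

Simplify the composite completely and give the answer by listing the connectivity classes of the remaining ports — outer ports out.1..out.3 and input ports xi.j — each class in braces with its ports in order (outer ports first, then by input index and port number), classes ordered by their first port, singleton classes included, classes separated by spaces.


{out.1} {out.2, x1.1, x3.3} {out.3, x1.2} {x1.3} {x2.1, x2.2, x3.1} {x2.3} {x3.2}

Substituting into beta glues patterns; closure does the rest.
the subtree at alpha composes to {out.1} {out.2} {out.3, x3.3} {x2.1, x2.2, x3.1} {x2.3} {x3.2} on (x3, x2); out.j = own outer ports
the subtree at beta composes to {out.1} {out.2, x1.1, x3.3} {out.3, x1.2} {x1.3} {x2.1, x2.2, x3.1} {x2.3} {x3.2} on (x1, x3, x2); out.j = own outer ports


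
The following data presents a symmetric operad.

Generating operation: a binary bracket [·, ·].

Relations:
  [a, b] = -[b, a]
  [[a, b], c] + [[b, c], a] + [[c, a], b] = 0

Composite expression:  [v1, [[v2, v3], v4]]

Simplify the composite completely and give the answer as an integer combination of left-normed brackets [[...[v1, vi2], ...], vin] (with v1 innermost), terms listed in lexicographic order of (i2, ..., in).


Left-normed coefficients sit on the v1-initial expansion words.
Composite bracket: [v1, [[v2, v3], v4]]
Applying ab - ba throughout gives 8 signed words (2^3 = 8).
Words beginning with v1 determine it all:
  v1v2v3v4 (sign +1) contributes +[[[v1, v2], v3], v4]
  v1v3v2v4 (sign -1) contributes -[[[v1, v3], v2], v4]
  v1v4v2v3 (sign -1) contributes -[[[v1, v4], v2], v3]
  v1v4v3v2 (sign +1) contributes +[[[v1, v4], v3], v2]

[[[v1, v2], v3], v4] - [[[v1, v3], v2], v4] - [[[v1, v4], v2], v3] + [[[v1, v4], v3], v2]


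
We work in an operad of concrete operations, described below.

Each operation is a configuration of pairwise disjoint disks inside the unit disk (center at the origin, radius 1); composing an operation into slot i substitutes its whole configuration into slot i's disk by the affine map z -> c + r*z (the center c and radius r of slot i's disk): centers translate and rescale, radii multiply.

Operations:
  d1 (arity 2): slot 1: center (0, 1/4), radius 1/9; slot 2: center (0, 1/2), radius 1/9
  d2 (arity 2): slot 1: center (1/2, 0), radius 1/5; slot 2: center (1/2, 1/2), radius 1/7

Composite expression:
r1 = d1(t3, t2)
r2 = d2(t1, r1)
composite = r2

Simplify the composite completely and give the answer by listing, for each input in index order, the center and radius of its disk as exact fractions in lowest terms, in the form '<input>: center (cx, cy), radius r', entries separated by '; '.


t1: center (1/2, 0), radius 1/5; t2: center (1/2, 4/7), radius 1/63; t3: center (1/2, 15/28), radius 1/63

Only the slot chain above each t matters under d2; compose those maps.
for t1, the 1-step affine chain lands on center (1/2, 0), radius 1/5
for t3, the 2-step affine chain lands on center (1/2, 15/28), radius 1/63
for t2, the 2-step affine chain lands on center (1/2, 4/7), radius 1/63


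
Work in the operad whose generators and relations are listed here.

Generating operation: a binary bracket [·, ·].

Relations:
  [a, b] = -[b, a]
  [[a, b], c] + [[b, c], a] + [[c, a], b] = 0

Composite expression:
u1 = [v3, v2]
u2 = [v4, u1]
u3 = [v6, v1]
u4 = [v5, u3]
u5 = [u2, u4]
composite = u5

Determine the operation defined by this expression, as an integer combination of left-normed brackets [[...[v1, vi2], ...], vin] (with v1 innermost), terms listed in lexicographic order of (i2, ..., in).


Skip Jacobi rewriting: expand, keep v1-initial words, read off terms.
Composite bracket: [[v4, [v3, v2]], [v5, [v6, v1]]]
Full expansion: 32 signed words from ab - ba (2^5 = 32).
Collect the words opening with v1:
  v1v6v5v2v3v4 appears with sign -1, giving the term -[[[[[v1, v6], v5], v2], v3], v4]
  v1v6v5v3v2v4 appears with sign +1, giving the term +[[[[[v1, v6], v5], v3], v2], v4]
  v1v6v5v4v2v3 appears with sign +1, giving the term +[[[[[v1, v6], v5], v4], v2], v3]
  v1v6v5v4v3v2 appears with sign -1, giving the term -[[[[[v1, v6], v5], v4], v3], v2]

-[[[[[v1, v6], v5], v2], v3], v4] + [[[[[v1, v6], v5], v3], v2], v4] + [[[[[v1, v6], v5], v4], v2], v3] - [[[[[v1, v6], v5], v4], v3], v2]


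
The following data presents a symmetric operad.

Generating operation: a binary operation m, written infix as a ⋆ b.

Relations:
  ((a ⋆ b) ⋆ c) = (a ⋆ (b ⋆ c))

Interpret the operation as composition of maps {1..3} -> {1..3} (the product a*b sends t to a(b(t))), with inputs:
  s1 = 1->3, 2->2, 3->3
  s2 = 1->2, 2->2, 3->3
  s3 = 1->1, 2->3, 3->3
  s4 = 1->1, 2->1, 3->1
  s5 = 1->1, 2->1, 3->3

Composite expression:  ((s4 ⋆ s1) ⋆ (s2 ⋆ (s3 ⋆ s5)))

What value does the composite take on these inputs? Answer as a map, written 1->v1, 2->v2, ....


(s4 ⋆ s1) = 1->1, 2->1, 3->1
(s3 ⋆ s5) = 1->1, 2->1, 3->3
(s2 ⋆ (s3 ⋆ s5)) = 1->2, 2->2, 3->3
((s4 ⋆ s1) ⋆ (s2 ⋆ (s3 ⋆ s5))) = 1->1, 2->1, 3->1

1->1, 2->1, 3->1


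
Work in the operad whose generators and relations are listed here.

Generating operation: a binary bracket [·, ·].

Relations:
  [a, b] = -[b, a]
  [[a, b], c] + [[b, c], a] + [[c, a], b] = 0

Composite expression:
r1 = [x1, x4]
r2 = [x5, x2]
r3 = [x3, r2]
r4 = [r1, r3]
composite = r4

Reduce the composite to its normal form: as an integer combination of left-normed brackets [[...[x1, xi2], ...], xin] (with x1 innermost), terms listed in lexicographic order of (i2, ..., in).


Skip Jacobi rewriting: expand, keep x1-initial words, read off terms.
Composite bracket: [[x1, x4], [x3, [x5, x2]]]
The bracket unfolds into 16 signed words via [a, b] = ab - ba (2^4 = 16).
The x1-initial words carry the normal form:
  sign of x1x4x2x5x3 is +1, so it contributes +[[[[x1, x4], x2], x5], x3]
  sign of x1x4x3x2x5 is -1, so it contributes -[[[[x1, x4], x3], x2], x5]
  sign of x1x4x3x5x2 is +1, so it contributes +[[[[x1, x4], x3], x5], x2]
  sign of x1x4x5x2x3 is -1, so it contributes -[[[[x1, x4], x5], x2], x3]

[[[[x1, x4], x2], x5], x3] - [[[[x1, x4], x3], x2], x5] + [[[[x1, x4], x3], x5], x2] - [[[[x1, x4], x5], x2], x3]


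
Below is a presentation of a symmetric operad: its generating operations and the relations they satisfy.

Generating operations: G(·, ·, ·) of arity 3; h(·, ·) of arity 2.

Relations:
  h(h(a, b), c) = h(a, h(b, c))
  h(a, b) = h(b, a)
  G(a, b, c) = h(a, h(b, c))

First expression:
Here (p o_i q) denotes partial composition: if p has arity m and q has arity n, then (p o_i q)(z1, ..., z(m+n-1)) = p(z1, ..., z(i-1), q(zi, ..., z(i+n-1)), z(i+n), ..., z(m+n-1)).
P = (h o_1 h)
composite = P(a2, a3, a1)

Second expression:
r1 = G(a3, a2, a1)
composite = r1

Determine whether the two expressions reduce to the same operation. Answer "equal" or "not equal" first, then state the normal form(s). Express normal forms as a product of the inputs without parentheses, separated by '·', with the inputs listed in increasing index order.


Normal form of the first expression: a1 · a2 · a3
Normal form of the second expression: a1 · a2 · a3
Same normal form: equal.

equal: each reduces to a1 · a2 · a3


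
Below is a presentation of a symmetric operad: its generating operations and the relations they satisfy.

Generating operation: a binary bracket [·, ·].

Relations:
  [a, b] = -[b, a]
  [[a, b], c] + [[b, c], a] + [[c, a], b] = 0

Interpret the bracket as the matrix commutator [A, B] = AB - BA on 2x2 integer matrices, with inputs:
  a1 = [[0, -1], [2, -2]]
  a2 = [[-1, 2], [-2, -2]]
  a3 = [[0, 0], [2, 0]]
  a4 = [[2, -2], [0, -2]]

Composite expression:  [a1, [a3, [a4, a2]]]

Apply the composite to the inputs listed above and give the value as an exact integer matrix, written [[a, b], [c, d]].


[a4, a2] = [[4, 10], [8, -4]]
[a3, [a4, a2]] = [[-20, 0], [16, 20]]
[a1, [a3, [a4, a2]]] = [[-16, -40], [-112, 16]]

[[-16, -40], [-112, 16]]


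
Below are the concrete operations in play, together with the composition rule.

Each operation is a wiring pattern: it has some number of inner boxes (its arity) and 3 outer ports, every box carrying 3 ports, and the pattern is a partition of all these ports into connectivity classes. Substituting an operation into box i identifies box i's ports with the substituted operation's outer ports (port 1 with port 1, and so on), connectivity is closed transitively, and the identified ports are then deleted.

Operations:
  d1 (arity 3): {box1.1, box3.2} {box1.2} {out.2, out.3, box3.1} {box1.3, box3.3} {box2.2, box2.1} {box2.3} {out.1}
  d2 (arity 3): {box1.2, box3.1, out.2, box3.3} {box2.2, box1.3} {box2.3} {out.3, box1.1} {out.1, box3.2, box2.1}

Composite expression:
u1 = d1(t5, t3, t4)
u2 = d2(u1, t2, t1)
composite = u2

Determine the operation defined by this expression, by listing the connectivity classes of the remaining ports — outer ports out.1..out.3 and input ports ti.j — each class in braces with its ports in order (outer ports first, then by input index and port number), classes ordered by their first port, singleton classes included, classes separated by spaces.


{out.1, t1.2, t2.1} {out.2, t1.1, t1.3, t2.2, t4.1} {out.3} {t2.3} {t3.1, t3.2} {t3.3} {t4.2, t5.1} {t4.3, t5.3} {t5.2}


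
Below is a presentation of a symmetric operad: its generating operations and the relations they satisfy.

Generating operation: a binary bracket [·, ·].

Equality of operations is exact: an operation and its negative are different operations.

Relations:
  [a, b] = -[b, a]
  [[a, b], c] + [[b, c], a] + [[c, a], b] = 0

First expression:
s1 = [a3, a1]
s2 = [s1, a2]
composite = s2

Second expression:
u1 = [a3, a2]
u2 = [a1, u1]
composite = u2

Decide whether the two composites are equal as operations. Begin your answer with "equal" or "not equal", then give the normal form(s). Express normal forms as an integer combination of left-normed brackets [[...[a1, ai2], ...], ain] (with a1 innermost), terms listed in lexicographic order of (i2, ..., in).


not equal; first: -[[a1, a3], a2]; second: -[[a1, a2], a3] + [[a1, a3], a2]

The first expression reduces to -[[a1, a3], a2]
The second expression reduces to -[[a1, a2], a3] + [[a1, a3], a2]
They disagree, so not equal.


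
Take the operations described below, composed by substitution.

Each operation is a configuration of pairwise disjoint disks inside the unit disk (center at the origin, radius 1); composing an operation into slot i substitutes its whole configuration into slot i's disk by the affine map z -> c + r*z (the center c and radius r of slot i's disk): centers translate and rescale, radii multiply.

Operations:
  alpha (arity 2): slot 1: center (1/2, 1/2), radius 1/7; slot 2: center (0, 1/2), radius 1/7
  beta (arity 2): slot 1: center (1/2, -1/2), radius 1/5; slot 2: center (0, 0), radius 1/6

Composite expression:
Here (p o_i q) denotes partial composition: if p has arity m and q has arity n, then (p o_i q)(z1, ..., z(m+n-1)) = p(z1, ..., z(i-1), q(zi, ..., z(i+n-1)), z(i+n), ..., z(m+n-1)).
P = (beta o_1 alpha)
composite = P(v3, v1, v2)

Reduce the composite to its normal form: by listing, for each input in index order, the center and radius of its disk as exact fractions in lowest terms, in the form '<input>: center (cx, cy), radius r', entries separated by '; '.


Below beta, radii multiply path by path; the v-disk centers shift.
input v3: applying the 2 nested substitutions gives center (3/5, -2/5), radius 1/35
input v1: applying the 2 nested substitutions gives center (1/2, -2/5), radius 1/35
input v2: applying the 1 nested substitution gives center (0, 0), radius 1/6

v1: center (1/2, -2/5), radius 1/35; v2: center (0, 0), radius 1/6; v3: center (3/5, -2/5), radius 1/35


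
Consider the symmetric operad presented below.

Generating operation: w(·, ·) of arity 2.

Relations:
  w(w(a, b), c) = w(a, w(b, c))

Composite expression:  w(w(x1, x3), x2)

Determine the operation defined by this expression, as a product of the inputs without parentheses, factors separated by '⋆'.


x1 ⋆ x3 ⋆ x2

Key point: w is associative — brackets drop, the x-order remains.
w(x1, x3) flattens to x1 ⋆ x3
w(w(x1, x3), x2) flattens to x1 ⋆ x3 ⋆ x2


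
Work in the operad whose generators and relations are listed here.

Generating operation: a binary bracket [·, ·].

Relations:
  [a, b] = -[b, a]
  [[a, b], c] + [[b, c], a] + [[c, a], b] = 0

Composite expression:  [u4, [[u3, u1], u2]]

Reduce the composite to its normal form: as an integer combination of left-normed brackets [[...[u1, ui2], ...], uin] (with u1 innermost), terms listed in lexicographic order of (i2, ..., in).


[[[u1, u3], u2], u4]

A multilinear Lie element is pinned by u1-initial words (u1 innermost).
Composite bracket: [u4, [[u3, u1], u2]]
Applying ab - ba throughout gives 8 signed words (2^3 = 8).
Collect the words opening with u1:
  the word u1u3u2u4 carries sign +1 and contributes +[[[u1, u3], u2], u4]


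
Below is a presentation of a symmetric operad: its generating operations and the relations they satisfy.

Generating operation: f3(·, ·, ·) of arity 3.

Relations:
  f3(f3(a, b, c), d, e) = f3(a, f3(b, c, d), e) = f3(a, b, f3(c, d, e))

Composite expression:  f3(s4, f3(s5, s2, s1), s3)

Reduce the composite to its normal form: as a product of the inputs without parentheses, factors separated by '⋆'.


s4 ⋆ s5 ⋆ s2 ⋆ s1 ⋆ s3

Key point: f3 is associative — brackets drop, the s-order remains.
f3(s5, s2, s1) unparenthesizes to s5 ⋆ s2 ⋆ s1
f3(s4, f3(s5, s2, s1), s3) unparenthesizes to s4 ⋆ s5 ⋆ s2 ⋆ s1 ⋆ s3


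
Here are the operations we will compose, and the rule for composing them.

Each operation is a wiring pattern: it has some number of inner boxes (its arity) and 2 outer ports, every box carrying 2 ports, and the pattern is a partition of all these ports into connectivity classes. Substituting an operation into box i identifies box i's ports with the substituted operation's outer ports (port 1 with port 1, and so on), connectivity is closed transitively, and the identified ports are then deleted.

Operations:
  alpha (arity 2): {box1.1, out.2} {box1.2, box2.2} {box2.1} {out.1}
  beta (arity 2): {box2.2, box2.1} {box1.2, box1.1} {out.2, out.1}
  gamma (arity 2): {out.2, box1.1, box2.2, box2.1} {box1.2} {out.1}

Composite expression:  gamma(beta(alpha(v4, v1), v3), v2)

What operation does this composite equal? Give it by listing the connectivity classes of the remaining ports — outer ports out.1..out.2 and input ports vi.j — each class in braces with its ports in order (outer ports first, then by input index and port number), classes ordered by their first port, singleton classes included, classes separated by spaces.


{out.1} {out.2, v2.1, v2.2} {v1.1} {v1.2, v4.2} {v3.1, v3.2} {v4.1}

After gluing at gamma, chains via deleted ports link the v-ports.
composing alpha on (v4, v1), with out.j its own outer ports: {out.1} {out.2, v4.1} {v1.1} {v1.2, v4.2}
composing beta on (v4, v1, v3), with out.j its own outer ports: {out.1, out.2} {v1.1} {v1.2, v4.2} {v3.1, v3.2} {v4.1}
composing gamma on (v4, v1, v3, v2), with out.j its own outer ports: {out.1} {out.2, v2.1, v2.2} {v1.1} {v1.2, v4.2} {v3.1, v3.2} {v4.1}


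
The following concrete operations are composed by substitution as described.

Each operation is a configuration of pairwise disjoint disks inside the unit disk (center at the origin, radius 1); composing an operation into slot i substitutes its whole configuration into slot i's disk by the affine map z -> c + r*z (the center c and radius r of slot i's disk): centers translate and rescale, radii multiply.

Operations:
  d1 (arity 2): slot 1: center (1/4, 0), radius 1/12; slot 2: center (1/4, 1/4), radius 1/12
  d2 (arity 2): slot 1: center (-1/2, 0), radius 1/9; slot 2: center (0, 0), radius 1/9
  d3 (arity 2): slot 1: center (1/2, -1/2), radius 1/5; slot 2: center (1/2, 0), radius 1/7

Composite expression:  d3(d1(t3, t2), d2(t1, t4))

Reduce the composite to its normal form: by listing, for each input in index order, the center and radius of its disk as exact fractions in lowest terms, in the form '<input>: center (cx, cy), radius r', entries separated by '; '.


t1: center (3/7, 0), radius 1/63; t2: center (11/20, -9/20), radius 1/60; t3: center (11/20, -1/2), radius 1/60; t4: center (1/2, 0), radius 1/63

Each t-disk chains the slot maps above it in d3; radii multiply.
input t3: applying the 2 nested substitutions gives center (11/20, -1/2), radius 1/60
input t2: applying the 2 nested substitutions gives center (11/20, -9/20), radius 1/60
input t1: applying the 2 nested substitutions gives center (3/7, 0), radius 1/63
input t4: applying the 2 nested substitutions gives center (1/2, 0), radius 1/63


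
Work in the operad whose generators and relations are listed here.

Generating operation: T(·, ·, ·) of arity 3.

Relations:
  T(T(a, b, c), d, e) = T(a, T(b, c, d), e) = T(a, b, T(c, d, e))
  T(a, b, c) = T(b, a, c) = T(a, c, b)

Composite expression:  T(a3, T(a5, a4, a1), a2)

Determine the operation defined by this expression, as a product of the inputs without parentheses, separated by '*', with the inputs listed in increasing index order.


Reordering under T is free, so list the a-inputs canonically.
T(a5, a4, a1) spells out as a5 * a4 * a1
T(a3, T(a5, a4, a1), a2) spells out as a3 * a5 * a4 * a1 * a2
sorting the factors by input index: a1 * a2 * a3 * a4 * a5

a1 * a2 * a3 * a4 * a5


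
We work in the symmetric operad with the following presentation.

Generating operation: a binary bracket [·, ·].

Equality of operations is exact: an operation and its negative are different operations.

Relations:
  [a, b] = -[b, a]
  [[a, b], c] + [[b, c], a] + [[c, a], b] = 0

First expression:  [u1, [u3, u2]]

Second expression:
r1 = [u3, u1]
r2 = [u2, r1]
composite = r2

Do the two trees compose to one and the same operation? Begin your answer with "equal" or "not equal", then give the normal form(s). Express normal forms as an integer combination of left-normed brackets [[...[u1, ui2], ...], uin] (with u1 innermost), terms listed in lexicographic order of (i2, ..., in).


not equal; first: -[[u1, u2], u3] + [[u1, u3], u2]; second: [[u1, u3], u2]

The first composite normalizes to -[[u1, u2], u3] + [[u1, u3], u2]
The second composite normalizes to [[u1, u3], u2]
No match — not equal.


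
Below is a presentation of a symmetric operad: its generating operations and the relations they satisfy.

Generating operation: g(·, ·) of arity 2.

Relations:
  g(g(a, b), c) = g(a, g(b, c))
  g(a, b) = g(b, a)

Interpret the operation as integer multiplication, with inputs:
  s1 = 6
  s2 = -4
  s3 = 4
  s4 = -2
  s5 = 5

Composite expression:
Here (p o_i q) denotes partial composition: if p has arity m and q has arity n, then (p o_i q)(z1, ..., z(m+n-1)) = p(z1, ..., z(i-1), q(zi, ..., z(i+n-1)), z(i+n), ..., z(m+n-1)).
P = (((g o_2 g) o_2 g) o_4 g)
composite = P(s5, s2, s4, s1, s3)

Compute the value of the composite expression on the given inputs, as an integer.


g(s2, s4) = 8
g(s1, s3) = 24
g(g(s2, s4), g(s1, s3)) = 192
g(s5, g(g(s2, s4), g(s1, s3))) = 960

960


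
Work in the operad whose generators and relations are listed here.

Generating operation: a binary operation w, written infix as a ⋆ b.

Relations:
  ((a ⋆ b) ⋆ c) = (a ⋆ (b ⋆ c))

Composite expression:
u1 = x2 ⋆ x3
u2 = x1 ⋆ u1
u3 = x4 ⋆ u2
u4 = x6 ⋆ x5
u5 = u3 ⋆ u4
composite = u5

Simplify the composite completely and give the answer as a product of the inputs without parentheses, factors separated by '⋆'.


The w-tree's shape is irrelevant; the x-reading-order decides.
(x2 ⋆ x3) reduces to x2 ⋆ x3
(x1 ⋆ (x2 ⋆ x3)) reduces to x1 ⋆ x2 ⋆ x3
(x4 ⋆ (x1 ⋆ (x2 ⋆ x3))) reduces to x4 ⋆ x1 ⋆ x2 ⋆ x3
(x6 ⋆ x5) reduces to x6 ⋆ x5
((x4 ⋆ (x1 ⋆ (x2 ⋆ x3))) ⋆ (x6 ⋆ x5)) reduces to x4 ⋆ x1 ⋆ x2 ⋆ x3 ⋆ x6 ⋆ x5

x4 ⋆ x1 ⋆ x2 ⋆ x3 ⋆ x6 ⋆ x5


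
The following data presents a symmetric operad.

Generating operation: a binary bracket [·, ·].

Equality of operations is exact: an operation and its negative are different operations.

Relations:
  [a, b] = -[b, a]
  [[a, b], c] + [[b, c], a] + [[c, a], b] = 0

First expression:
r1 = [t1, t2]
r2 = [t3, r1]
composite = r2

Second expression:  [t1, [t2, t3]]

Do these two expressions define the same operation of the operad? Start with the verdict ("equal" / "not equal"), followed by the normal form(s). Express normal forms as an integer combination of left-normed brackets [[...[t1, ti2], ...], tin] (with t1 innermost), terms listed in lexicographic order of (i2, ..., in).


not equal: they reduce to -[[t1, t2], t3] and [[t1, t2], t3] - [[t1, t3], t2]

Reducing the first expression gives -[[t1, t2], t3]
Reducing the second expression gives [[t1, t2], t3] - [[t1, t3], t2]
No match — not equal.


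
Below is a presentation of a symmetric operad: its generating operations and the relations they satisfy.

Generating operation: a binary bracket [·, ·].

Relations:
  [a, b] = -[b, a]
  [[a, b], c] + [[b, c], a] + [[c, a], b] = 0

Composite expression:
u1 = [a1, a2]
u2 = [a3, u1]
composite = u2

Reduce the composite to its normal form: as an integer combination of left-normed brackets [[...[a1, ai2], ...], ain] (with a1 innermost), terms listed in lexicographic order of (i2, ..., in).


-[[a1, a2], a3]

A multilinear Lie element is pinned by a1-initial words (a1 innermost).
Composite bracket: [a3, [a1, a2]]
Expanding via [a, b] = ab - ba: 4 signed words (2^2 = 4).
Keep just the words that open with a1:
  a1a2a3 appears with sign -1, giving the term -[[a1, a2], a3]


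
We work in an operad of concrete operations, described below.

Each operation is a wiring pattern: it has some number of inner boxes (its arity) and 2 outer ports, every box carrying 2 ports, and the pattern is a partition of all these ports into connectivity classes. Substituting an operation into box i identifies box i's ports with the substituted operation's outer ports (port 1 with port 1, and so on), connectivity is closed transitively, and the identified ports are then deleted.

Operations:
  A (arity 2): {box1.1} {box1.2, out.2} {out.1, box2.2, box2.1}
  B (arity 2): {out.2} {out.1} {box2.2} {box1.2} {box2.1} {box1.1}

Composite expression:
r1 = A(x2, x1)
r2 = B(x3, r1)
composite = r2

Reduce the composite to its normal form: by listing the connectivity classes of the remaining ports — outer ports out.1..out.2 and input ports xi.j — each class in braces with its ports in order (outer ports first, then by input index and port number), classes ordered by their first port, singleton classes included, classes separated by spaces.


After gluing at B, chains via deleted ports link the x-ports.
stage A: inputs (x2, x1), connectivity {out.1, x1.1, x1.2} {out.2, x2.2} {x2.1}, out.j its boundary
stage B: inputs (x3, x2, x1), connectivity {out.1} {out.2} {x1.1, x1.2} {x2.1} {x2.2} {x3.1} {x3.2}, out.j its boundary

{out.1} {out.2} {x1.1, x1.2} {x2.1} {x2.2} {x3.1} {x3.2}


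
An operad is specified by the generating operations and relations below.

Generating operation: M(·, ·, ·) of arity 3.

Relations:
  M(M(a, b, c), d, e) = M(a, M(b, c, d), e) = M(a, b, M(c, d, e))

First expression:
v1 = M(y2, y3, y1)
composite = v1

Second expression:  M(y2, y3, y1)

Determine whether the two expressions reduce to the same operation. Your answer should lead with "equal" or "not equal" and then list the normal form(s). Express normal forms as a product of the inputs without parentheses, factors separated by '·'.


In normal form, the first expression is y2 · y3 · y1
In normal form, the second expression is y2 · y3 · y1
The normal forms match — equal.

equal; the common form is y2 · y3 · y1


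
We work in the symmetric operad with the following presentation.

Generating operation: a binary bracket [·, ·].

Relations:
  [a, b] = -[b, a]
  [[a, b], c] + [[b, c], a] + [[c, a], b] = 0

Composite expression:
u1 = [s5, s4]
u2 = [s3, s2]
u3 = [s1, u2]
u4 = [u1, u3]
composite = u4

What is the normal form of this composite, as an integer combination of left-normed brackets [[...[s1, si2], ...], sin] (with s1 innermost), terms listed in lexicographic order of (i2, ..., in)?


-[[[[s1, s2], s3], s4], s5] + [[[[s1, s2], s3], s5], s4] + [[[[s1, s3], s2], s4], s5] - [[[[s1, s3], s2], s5], s4]

Antisymmetry and Jacobi reduce to s1-anchored left-normed brackets.
Composite bracket: [[s5, s4], [s1, [s3, s2]]]
Applying ab - ba throughout gives 16 signed words (2^4 = 16).
The s1-initial words carry the normal form:
  from s1s2s3s4s5, sign -1: term -[[[[s1, s2], s3], s4], s5]
  from s1s2s3s5s4, sign +1: term +[[[[s1, s2], s3], s5], s4]
  from s1s3s2s4s5, sign +1: term +[[[[s1, s3], s2], s4], s5]
  from s1s3s2s5s4, sign -1: term -[[[[s1, s3], s2], s5], s4]


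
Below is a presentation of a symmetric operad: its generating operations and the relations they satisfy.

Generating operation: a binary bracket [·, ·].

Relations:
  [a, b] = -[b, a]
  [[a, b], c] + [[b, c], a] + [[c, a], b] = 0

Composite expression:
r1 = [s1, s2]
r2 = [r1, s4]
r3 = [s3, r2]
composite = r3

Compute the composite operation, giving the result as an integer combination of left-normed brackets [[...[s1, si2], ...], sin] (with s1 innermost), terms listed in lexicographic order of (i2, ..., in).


-[[[s1, s2], s4], s3]

Expand each bracket as ab - ba; the s1-initial words give the coefficients.
Composite bracket: [s3, [[s1, s2], s4]]
Expanding via [a, b] = ab - ba: 8 signed words (2^3 = 8).
The s1-initial words carry the normal form:
  s1s2s4s3 appears with sign -1, giving the term -[[[s1, s2], s4], s3]


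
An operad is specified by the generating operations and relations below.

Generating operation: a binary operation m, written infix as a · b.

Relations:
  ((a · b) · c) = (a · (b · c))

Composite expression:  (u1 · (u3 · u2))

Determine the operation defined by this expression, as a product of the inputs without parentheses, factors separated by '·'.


u1 · u3 · u2


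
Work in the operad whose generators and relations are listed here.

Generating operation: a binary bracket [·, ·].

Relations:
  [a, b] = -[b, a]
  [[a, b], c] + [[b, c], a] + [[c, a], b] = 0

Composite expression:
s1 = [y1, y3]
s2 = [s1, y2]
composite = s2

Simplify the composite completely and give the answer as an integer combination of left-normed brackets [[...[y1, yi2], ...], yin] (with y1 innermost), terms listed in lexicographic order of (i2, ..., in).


[[y1, y3], y2]

A multilinear Lie element is pinned by y1-initial words (y1 innermost).
Composite bracket: [[y1, y3], y2]
Applying ab - ba throughout gives 4 signed words (2^2 = 4).
Only words starting with y1 matter:
  from y1y3y2, sign +1: term +[[y1, y3], y2]


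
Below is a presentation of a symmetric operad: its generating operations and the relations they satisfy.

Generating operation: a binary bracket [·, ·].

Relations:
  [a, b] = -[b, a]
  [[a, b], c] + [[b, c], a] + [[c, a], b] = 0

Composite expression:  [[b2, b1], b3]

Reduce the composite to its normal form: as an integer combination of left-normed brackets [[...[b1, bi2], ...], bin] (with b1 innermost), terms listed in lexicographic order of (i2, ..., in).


-[[b1, b2], b3]

Left-normed coefficients sit on the b1-initial expansion words.
Composite bracket: [[b2, b1], b3]
Expanding via [a, b] = ab - ba: 4 signed words (2^2 = 4).
Coefficients come from the b1-initial words:
  word b1b2b3 has sign -1, contributing -[[b1, b2], b3]


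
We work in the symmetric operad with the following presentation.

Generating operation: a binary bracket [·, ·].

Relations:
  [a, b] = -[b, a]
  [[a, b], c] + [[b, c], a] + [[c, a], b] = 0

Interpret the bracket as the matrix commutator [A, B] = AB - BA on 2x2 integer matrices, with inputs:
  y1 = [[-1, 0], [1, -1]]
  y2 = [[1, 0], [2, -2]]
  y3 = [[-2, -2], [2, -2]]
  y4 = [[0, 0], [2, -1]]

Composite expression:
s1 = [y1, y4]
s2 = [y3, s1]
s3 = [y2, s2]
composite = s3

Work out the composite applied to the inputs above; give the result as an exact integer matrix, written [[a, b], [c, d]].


[y1, y4] = [[0, 0], [1, 0]]
[y3, [y1, y4]] = [[-2, 0], [0, 2]]
[y2, [y3, [y1, y4]]] = [[0, 0], [-8, 0]]

[[0, 0], [-8, 0]]


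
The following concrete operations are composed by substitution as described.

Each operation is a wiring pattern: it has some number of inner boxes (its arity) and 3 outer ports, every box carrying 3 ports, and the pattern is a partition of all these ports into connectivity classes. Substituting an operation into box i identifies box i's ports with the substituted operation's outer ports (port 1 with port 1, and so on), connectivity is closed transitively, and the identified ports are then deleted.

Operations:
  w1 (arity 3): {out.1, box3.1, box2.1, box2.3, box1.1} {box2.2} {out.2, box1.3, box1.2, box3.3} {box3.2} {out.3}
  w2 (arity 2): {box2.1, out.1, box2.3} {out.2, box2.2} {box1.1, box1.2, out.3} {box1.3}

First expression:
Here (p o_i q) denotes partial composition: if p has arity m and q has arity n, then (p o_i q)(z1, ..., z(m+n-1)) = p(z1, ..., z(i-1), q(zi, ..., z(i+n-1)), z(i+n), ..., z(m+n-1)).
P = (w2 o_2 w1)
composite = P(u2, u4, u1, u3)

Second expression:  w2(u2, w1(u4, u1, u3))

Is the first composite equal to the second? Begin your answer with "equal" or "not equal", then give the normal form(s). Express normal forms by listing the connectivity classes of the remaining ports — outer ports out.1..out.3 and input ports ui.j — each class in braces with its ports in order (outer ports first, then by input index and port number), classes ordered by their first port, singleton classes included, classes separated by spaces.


equal: each reduces to {out.1, u1.1, u1.3, u3.1, u4.1} {out.2, u3.3, u4.2, u4.3} {out.3, u2.1, u2.2} {u1.2} {u2.3} {u3.2}


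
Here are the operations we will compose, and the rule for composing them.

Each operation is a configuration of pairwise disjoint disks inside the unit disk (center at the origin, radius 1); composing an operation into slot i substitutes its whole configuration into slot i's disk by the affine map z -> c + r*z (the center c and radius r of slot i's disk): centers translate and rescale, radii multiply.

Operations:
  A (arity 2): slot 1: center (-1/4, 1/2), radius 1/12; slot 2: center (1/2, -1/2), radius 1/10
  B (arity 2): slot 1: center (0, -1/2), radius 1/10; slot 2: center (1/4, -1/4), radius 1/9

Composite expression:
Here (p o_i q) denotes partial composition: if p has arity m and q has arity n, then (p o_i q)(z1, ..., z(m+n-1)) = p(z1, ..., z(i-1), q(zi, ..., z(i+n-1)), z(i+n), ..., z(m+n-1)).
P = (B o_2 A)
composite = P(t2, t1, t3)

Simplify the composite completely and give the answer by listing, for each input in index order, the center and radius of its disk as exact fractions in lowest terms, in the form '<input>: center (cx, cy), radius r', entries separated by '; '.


t1: center (2/9, -7/36), radius 1/108; t2: center (0, -1/2), radius 1/10; t3: center (11/36, -11/36), radius 1/90

Follow each t-input down from B: c' goes to c + r*c', radius to r*r'.
t2 passes through 1 substitution, ending at center (0, -1/2), radius 1/10
t1 passes through 2 substitutions, ending at center (2/9, -7/36), radius 1/108
t3 passes through 2 substitutions, ending at center (11/36, -11/36), radius 1/90
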